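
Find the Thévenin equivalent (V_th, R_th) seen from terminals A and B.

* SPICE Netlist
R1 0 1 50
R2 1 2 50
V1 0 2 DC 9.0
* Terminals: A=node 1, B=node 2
Step 1 — V_th is the open-circuit voltage V_A - V_B (nothing connected across the terminals).
Nodal analysis, taking node 2 as the 0 V reference.
Source V1 fixes V_0 = 9 V.
KCL at each unknown node (sum of currents leaving = 0; resistances in Ω):
  Node 1: (V_1 - 9)/50 + (V_1 - 0)/50 = 0
Collecting terms: 0.04 × V_1 = 0.18  =>  V_1 = 4.5 V
V_th = V_1 - V_2 = 4.5 - 0 = 4.5 V
Step 2 — R_th: zero the source — replace V1 by a short circuit (node 2 merges into node 0) — and find the resistance seen between A (node 1) and B (node 0).
Reduce the network between node 1 (A) and node 0 (B) by series/parallel combination:
  Rp1 = R1 ‖ R2 (parallel, both between nodes 0 and 1) = 1/(1/50 + 1/50) = 25 Ω
R_th = 25 Ω

Final answer: V_th = 4.5 V, R_th = 25 Ω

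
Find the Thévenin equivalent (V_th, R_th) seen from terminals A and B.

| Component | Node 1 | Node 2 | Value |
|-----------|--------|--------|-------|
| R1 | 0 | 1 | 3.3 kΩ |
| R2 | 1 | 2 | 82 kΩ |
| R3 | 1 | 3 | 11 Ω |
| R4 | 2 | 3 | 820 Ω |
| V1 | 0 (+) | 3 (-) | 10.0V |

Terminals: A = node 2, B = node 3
Step 1 — V_th is the open-circuit voltage V_A - V_B (nothing connected across the terminals).
Nodal analysis, taking node 3 as the 0 V reference.
Source V1 fixes V_0 = 10 V.
KCL at each unknown node (sum of currents leaving = 0; resistances in Ω):
  Node 1: (V_1 - 10)/3300 + (V_1 - V_2)/82000 + (V_1 - 0)/11 = 0
  Node 2: (V_2 - V_1)/82000 + (V_2 - 0)/820 = 0
Collecting terms (coefficients in siemens):
  0.09122·V_1 - 0.0000122·V_2 = 0.00303
  0.001232·V_2 - 0.0000122·V_1 = 0
Determinant D = (0.09122)(0.001232) - (-0.0000122)(-0.0000122) = 0.0001124
V_1 = [(0.00303)(0.001232) - (-0.0000122)(0)]/D = 0.03322 V
V_2 = [(0.09122)(0) - (0.00303)(-0.0000122)]/D = 0.0003289 V
V_th = V_2 - V_3 = 0.0003289 - 0 = 0.0003289 V
Step 2 — R_th: zero the source — replace V1 by a short circuit (node 3 merges into node 0) — and find the resistance seen between A (node 2) and B (node 0).
Reduce the network between node 2 (A) and node 0 (B) by series/parallel combination:
  Rp1 = R1 ‖ R3 (parallel, both between nodes 0 and 1) = 1/(1/3300 + 1/11) = 10.96 Ω
  Rs1 = R2 + Rp1 (series, joined only at node 1) = 82000 + 10.96 = 82010 Ω
  Rp2 = R4 ‖ Rs1 (parallel, both between nodes 0 and 2) = 1/(1/820 + 1/82010) = 811.9 Ω
R_th = 811.9 Ω

Final answer: V_th = 0.0003289 V, R_th = 811.9 Ω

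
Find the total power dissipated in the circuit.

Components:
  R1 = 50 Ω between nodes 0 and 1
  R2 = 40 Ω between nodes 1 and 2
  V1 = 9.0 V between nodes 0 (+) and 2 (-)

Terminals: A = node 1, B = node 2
Nodal analysis, taking node 2 as the 0 V reference.
Source V1 fixes V_0 = 9 V.
KCL at each unknown node (sum of currents leaving = 0; resistances in Ω):
  Node 1: (V_1 - 9)/50 + (V_1 - 0)/40 = 0
Collecting terms: 0.045 × V_1 = 0.18  =>  V_1 = 4 V
Power in each resistor, P = (ΔV)²/R:
  P_R1 = (9 - 4)²/50 = 0.5 W
  P_R2 = (4 - 0)²/40 = 0.4 W
P_total = P_R1 + P_R2 = 0.9 W

Final answer: 0.9 W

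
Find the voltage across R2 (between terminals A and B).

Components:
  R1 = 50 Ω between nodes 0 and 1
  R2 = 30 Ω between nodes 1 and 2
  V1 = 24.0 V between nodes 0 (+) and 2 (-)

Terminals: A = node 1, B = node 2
R1 and R2 are in series across V1 (node 0 → node 1 → node 2), and the output A–B is taken across R2, so this is a voltage divider.
Series current: I = V1/(R1 + R2) = 24/(50 + 30) = 24/80 = 0.3 A
V_R2 = I × R2 = V1 × R2/(R1 + R2) = 24 × 30/80 = 9 V

Final answer: 9 V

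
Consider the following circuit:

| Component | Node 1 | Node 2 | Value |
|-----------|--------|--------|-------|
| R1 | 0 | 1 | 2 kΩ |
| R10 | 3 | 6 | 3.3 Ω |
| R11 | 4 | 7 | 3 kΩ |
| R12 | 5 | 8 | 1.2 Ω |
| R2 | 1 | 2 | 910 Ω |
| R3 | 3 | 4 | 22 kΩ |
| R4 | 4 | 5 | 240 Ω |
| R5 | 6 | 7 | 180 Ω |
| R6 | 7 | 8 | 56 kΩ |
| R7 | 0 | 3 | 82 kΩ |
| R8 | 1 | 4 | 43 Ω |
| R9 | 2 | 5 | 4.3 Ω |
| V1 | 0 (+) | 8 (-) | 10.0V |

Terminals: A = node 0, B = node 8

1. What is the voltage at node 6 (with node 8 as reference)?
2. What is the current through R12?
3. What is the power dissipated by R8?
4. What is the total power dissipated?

Nodal analysis, taking node 8 as the 0 V reference.
Source V1 fixes V_0 = 10 V.
KCL at each unknown node (sum of currents leaving = 0; resistances in Ω):
  Node 1: (V_1 - 10)/2000 + (V_1 - V_2)/910 + (V_1 - V_4)/43 = 0
  Node 2: (V_2 - V_1)/910 + (V_2 - V_5)/4.3 = 0
  Node 3: (V_3 - V_4)/22000 + (V_3 - 10)/82000 + (V_3 - V_6)/3.3 = 0
  Node 4: (V_4 - V_3)/22000 + (V_4 - V_5)/240 + (V_4 - V_1)/43 + (V_4 - V_7)/3000 = 0
  Node 5: (V_5 - V_4)/240 + (V_5 - V_2)/4.3 + (V_5 - 0)/1.2 = 0
  Node 6: (V_6 - V_7)/180 + (V_6 - V_3)/3.3 = 0
  Node 7: (V_7 - V_6)/180 + (V_7 - 0)/56000 + (V_7 - V_4)/3000 = 0
Collecting terms (coefficients in siemens):
  0.02485·V_1 - 0.001099·V_2 - 0.02326·V_4 = 0.005
  0.2337·V_2 - 0.001099·V_1 - 0.2326·V_5 = 0
  0.3031·V_3 - 0.00004545·V_4 - 0.303·V_6 = 0.000122
  0.0278·V_4 - 0.02326·V_1 - 0.00004545·V_3 - 0.004167·V_5 - 0.0003333·V_7 = 0
  1.07·V_5 - 0.2326·V_2 - 0.004167·V_4 = 0
  0.3086·V_6 - 0.303·V_3 - 0.005556·V_7 = 0
  0.005907·V_7 - 0.0003333·V_4 - 0.005556·V_6 = 0
Solving these 7 simultaneous equations (Gaussian elimination) gives:
  V_1 = 0.9949 V, V_2 = 0.01016 V, V_3 = 1.099 V, V_4 = 0.8478 V
  V_5 = 0.00551 V, V_6 = 1.099 V, V_7 = 1.081 V
Part 1:
  Read off the nodal solution: V_6 = 1.099 V
Part 2:
  I_R12 = (V_5 - V_8)/R12 = (0.00551 - 0)/1.2 = 0.004592 A
  Magnitude: I_R12 = 0.004592 A
Part 3:
  I_R8 = (V_1 - V_4)/R8 = (0.9949 - 0.8478)/43 = 0.00342 A
  P_R8 = I_R8² × R8 = (0.00342)² × 43 = 0.0005031 W
Part 4:
  Power in each resistor, P = (ΔV)²/R:
    P_R1 = (10 - 0.9949)²/2000 = 0.04055 W
    P_R2 = (0.9949 - 0.01016)²/910 = 0.001066 W
    P_R3 = (1.099 - 0.8478)²/22000 = 0.00000287 W
    P_R4 = (0.8478 - 0.00551)²/240 = 0.002956 W
    P_R5 = (1.099 - 1.081)²/180 = 0.000001698 W
    P_R6 = (1.081 - 0)²/56000 = 0.00002088 W
    P_R7 = (10 - 1.099)²/82000 = 0.0009662 W
    P_R8 = (0.9949 - 0.8478)²/43 = 0.0005031 W
    P_R9 = (0.01016 - 0.00551)²/4.3 = 0.000005035 W
    P_R10 = (1.099 - 1.099)²/3.3 = 0.00000003113 W
    P_R11 = (0.8478 - 1.081)²/3000 = 0.00001817 W
    P_R12 = (0.00551 - 0)²/1.2 = 0.0000253 W
  P_total = P_R1 + P_R2 + P_R3 + P_R4 + P_R5 + P_R6 + P_R7 + P_R8 + P_R9 + P_R10 + P_R11 + P_R12 = 0.04611 W

Final answers:
1. V_6 = 1.099 V
2. I_R12 = 0.004592 A
3. P_R8 = 0.0005031 W
4. P_total = 0.04611 W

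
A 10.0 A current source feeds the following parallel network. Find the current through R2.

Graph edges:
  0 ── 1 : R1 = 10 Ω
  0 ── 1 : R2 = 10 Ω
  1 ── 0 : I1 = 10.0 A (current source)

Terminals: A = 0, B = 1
All resistors sit directly between nodes 0 and 1, so they are in parallel and share one voltage V; the full source current 10 A splits among them.
1/R_par = 1/10 + 1/10 = 0.2 S  =>  R_par = 5 Ω
V = I × R_par = 10 × 5 = 50 V
I_R2 = V/R2 = 50/10 = 5 A

Final answer: 5 A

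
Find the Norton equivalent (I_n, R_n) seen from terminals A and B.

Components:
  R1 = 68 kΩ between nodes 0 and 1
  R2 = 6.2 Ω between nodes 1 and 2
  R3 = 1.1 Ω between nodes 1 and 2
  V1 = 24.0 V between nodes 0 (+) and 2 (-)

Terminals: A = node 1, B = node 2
Find the Thévenin equivalent first; then I_n = V_th/R_th and R_n = R_th.
Step 1 — V_th is the open-circuit voltage V_A - V_B (nothing connected across the terminals).
Nodal analysis, taking node 2 as the 0 V reference.
Source V1 fixes V_0 = 24 V.
KCL at each unknown node (sum of currents leaving = 0; resistances in Ω):
  Node 1: (V_1 - 24)/68000 + (V_1 - 0)/6.2 + (V_1 - 0)/1.1 = 0
Collecting terms: 1.07 × V_1 = 0.0003529  =>  V_1 = 0.0003297 V
V_th = V_1 - V_2 = 0.0003297 - 0 = 0.0003297 V
Step 2 — R_th: zero the source — replace V1 by a short circuit (node 2 merges into node 0) — and find the resistance seen between A (node 1) and B (node 0).
Reduce the network between node 1 (A) and node 0 (B) by series/parallel combination:
  Rp1 = R1 ‖ R2 ‖ R3 (parallel, all between nodes 0 and 1) = 1/(1/68000 + 1/6.2 + 1/1.1) = 0.9342 Ω
R_th = 0.9342 Ω
I_n = V_th/R_th = 0.0003297/0.9342 = 0.0003529 A, and R_n = R_th = 0.9342 Ω

Final answer: I_n = 0.0003529 A, R_n = 0.9342 Ω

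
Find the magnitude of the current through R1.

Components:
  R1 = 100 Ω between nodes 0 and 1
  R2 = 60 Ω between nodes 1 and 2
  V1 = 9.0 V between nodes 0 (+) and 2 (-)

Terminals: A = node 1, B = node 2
Nodal analysis, taking node 2 as the 0 V reference.
Source V1 fixes V_0 = 9 V.
KCL at each unknown node (sum of currents leaving = 0; resistances in Ω):
  Node 1: (V_1 - 9)/100 + (V_1 - 0)/60 = 0
Collecting terms: 0.02667 × V_1 = 0.09  =>  V_1 = 3.375 V
I_R1 = (V_0 - V_1)/R1 = (9 - 3.375)/100 = 0.05625 A
|I_R1| = 0.05625 A

Final answer: |I_R1| = 0.05625 A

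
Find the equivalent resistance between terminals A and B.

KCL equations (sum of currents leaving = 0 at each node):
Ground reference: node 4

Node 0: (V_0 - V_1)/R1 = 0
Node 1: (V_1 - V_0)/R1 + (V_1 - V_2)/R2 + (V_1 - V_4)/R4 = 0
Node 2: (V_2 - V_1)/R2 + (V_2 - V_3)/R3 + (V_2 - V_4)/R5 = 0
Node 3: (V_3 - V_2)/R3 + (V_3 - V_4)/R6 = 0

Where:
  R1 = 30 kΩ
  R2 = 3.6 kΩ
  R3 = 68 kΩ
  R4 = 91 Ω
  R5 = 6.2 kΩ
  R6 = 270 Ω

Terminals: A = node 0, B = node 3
The network is not a plain series/parallel combination. Inject a 1 A test current into terminal A (node 0) and return it from terminal B (node 3); then R_eq = V_A / (1 A).
Nodal analysis, taking node 3 as the 0 V reference.
Current source I_test pushes 1 A into node 0 and draws it out of node 3.
KCL at each unknown node (sum of currents leaving = 0; resistances in Ω):
  Node 0: (V_0 - V_1)/30000 - 1 = 0
  Node 1: (V_1 - V_0)/30000 + (V_1 - V_2)/3600 + (V_1 - V_4)/91 = 0
  Node 2: (V_2 - V_1)/3600 + (V_2 - 0)/68000 + (V_2 - V_4)/6200 = 0
  Node 4: (V_4 - V_1)/91 + (V_4 - V_2)/6200 + (V_4 - 0)/270 = 0
Collecting terms (coefficients in siemens):
  0.00003333·V_0 - 0.00003333·V_1 = 1
  0.0113·V_1 - 0.00003333·V_0 - 0.0002778·V_2 - 0.01099·V_4 = 0
  0.0004538·V_2 - 0.0002778·V_1 - 0.0001613·V_4 = 0
  0.01485·V_4 - 0.01099·V_1 - 0.0001613·V_2 = 0
Solving these 4 simultaneous equations (Gaussian elimination) gives:
  V_0 = 30360 V, V_1 = 358.6 V, V_2 = 315.1 V, V_4 = 268.7 V
R_eq = V_0 / 1 A = 30360 Ω = 30.36 kΩ

Final answer: 30.36 kΩ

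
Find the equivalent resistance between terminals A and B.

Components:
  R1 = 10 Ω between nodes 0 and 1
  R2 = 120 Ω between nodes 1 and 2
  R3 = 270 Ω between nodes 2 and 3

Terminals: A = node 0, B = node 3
Reduce the network between node 0 (A) and node 3 (B) by series/parallel combination:
  Rs1 = R1 + R2 (series, joined only at node 1) = 10 + 120 = 130 Ω
  Rs2 = R3 + Rs1 (series, joined only at node 2) = 270 + 130 = 400 Ω
R_eq = 400 Ω

Final answer: 400 Ω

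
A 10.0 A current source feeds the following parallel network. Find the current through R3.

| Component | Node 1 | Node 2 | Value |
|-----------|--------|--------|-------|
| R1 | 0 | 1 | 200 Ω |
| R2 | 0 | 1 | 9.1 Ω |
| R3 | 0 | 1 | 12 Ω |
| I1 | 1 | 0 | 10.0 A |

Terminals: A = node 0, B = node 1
All resistors sit directly between nodes 0 and 1, so they are in parallel and share one voltage V; the full source current 10 A splits among them.
1/R_par = 1/200 + 1/9.1 + 1/12 = 0.1982 S  =>  R_par = 5.045 Ω
V = I × R_par = 10 × 5.045 = 50.45 V
I_R3 = V/R3 = 50.45/12 = 4.204 A

Final answer: 4.204 A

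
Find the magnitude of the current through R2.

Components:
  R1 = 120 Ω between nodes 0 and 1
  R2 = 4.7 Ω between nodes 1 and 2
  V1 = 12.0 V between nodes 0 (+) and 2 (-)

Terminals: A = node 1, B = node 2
Nodal analysis, taking node 2 as the 0 V reference.
Source V1 fixes V_0 = 12 V.
KCL at each unknown node (sum of currents leaving = 0; resistances in Ω):
  Node 1: (V_1 - 12)/120 + (V_1 - 0)/4.7 = 0
Collecting terms: 0.2211 × V_1 = 0.1  =>  V_1 = 0.4523 V
I_R2 = (V_1 - V_2)/R2 = (0.4523 - 0)/4.7 = 0.09623 A
|I_R2| = 0.09623 A

Final answer: |I_R2| = 0.09623 A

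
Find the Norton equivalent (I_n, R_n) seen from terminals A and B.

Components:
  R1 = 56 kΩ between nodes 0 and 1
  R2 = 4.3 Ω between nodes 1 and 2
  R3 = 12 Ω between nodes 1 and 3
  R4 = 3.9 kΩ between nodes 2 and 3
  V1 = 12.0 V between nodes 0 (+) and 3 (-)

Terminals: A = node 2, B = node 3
Find the Thévenin equivalent first; then I_n = V_th/R_th and R_n = R_th.
Step 1 — V_th is the open-circuit voltage V_A - V_B (nothing connected across the terminals).
Nodal analysis, taking node 3 as the 0 V reference.
Source V1 fixes V_0 = 12 V.
KCL at each unknown node (sum of currents leaving = 0; resistances in Ω):
  Node 1: (V_1 - 12)/56000 + (V_1 - V_2)/4.3 + (V_1 - 0)/12 = 0
  Node 2: (V_2 - V_1)/4.3 + (V_2 - 0)/3900 = 0
Collecting terms (coefficients in siemens):
  0.3159·V_1 - 0.2326·V_2 = 0.0002143
  0.2328·V_2 - 0.2326·V_1 = 0
Determinant D = (0.3159)(0.2328) - (-0.2326)(-0.2326) = 0.01947
V_1 = [(0.0002143)(0.2328) - (-0.2326)(0)]/D = 0.002563 V
V_2 = [(0.3159)(0) - (0.0002143)(-0.2326)]/D = 0.00256 V
V_th = V_2 - V_3 = 0.00256 - 0 = 0.00256 V
Step 2 — R_th: zero the source — replace V1 by a short circuit (node 3 merges into node 0) — and find the resistance seen between A (node 2) and B (node 0).
Reduce the network between node 2 (A) and node 0 (B) by series/parallel combination:
  Rp1 = R1 ‖ R3 (parallel, both between nodes 0 and 1) = 1/(1/56000 + 1/12) = 12 Ω
  Rs1 = R2 + Rp1 (series, joined only at node 1) = 4.3 + 12 = 16.3 Ω
  Rp2 = R4 ‖ Rs1 (parallel, both between nodes 0 and 2) = 1/(1/3900 + 1/16.3) = 16.23 Ω
R_th = 16.23 Ω
I_n = V_th/R_th = 0.00256/16.23 = 0.0001577 A, and R_n = R_th = 16.23 Ω

Final answer: I_n = 0.0001577 A, R_n = 16.23 Ω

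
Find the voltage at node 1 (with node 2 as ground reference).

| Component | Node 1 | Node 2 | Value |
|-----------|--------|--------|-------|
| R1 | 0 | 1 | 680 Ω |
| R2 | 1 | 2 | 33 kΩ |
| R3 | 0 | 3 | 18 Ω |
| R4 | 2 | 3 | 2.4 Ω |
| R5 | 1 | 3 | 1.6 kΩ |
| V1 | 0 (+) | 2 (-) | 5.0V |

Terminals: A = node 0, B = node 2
Nodal analysis, taking node 2 as the 0 V reference.
Source V1 fixes V_0 = 5 V.
KCL at each unknown node (sum of currents leaving = 0; resistances in Ω):
  Node 1: (V_1 - 5)/680 + (V_1 - 0)/33000 + (V_1 - V_3)/1600 = 0
  Node 3: (V_3 - 5)/18 + (V_3 - 0)/2.4 + (V_3 - V_1)/1600 = 0
Collecting terms (coefficients in siemens):
  0.002126·V_1 - 0.000625·V_3 = 0.007353
  0.4728·V_3 - 0.000625·V_1 = 0.2778
Determinant D = (0.002126)(0.4728) - (-0.000625)(-0.000625) = 0.001005
V_1 = [(0.007353)(0.4728) - (-0.000625)(0.2778)]/D = 3.633 V
V_3 = [(0.002126)(0.2778) - (0.007353)(-0.000625)]/D = 0.5923 V
The requested potential is V_1 = 3.633 V.

Final answer: V_1 = 3.633 V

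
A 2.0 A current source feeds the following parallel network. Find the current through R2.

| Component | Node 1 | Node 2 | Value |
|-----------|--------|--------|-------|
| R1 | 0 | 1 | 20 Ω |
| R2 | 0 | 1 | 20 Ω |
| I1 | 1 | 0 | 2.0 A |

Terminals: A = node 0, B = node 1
All resistors sit directly between nodes 0 and 1, so they are in parallel and share one voltage V; the full source current 2 A splits among them.
1/R_par = 1/20 + 1/20 = 0.1 S  =>  R_par = 10 Ω
V = I × R_par = 2 × 10 = 20 V
I_R2 = V/R2 = 20/20 = 1 A

Final answer: 1 A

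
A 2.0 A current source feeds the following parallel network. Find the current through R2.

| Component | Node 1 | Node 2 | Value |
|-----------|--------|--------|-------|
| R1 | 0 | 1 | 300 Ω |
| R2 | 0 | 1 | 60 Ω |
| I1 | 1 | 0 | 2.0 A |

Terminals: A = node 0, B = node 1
All resistors sit directly between nodes 0 and 1, so they are in parallel and share one voltage V; the full source current 2 A splits among them.
1/R_par = 1/300 + 1/60 = 0.02 S  =>  R_par = 50 Ω
V = I × R_par = 2 × 50 = 100 V
I_R2 = V/R2 = 100/60 = 1.667 A

Final answer: 1.667 A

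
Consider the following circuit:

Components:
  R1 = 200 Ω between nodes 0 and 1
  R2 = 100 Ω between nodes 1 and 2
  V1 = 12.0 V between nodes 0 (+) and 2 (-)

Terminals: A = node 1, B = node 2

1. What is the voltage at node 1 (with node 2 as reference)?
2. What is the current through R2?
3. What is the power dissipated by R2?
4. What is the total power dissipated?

Nodal analysis, taking node 2 as the 0 V reference.
Source V1 fixes V_0 = 12 V.
KCL at each unknown node (sum of currents leaving = 0; resistances in Ω):
  Node 1: (V_1 - 12)/200 + (V_1 - 0)/100 = 0
Collecting terms: 0.015 × V_1 = 0.06  =>  V_1 = 4 V
Part 1:
  Read off the nodal solution: V_1 = 4 V
Part 2:
  I_R2 = (V_1 - V_2)/R2 = (4 - 0)/100 = 0.04 A
  Magnitude: I_R2 = 0.04 A
Part 3:
  I_R2 = (V_1 - V_2)/R2 = (4 - 0)/100 = 0.04 A
  P_R2 = I_R2² × R2 = (0.04)² × 100 = 0.16 W
Part 4:
  Power in each resistor, P = (ΔV)²/R:
    P_R1 = (12 - 4)²/200 = 0.32 W
    P_R2 = (4 - 0)²/100 = 0.16 W
  P_total = P_R1 + P_R2 = 0.48 W

Final answers:
1. V_1 = 4 V
2. I_R2 = 0.04 A
3. P_R2 = 0.16 W
4. P_total = 0.48 W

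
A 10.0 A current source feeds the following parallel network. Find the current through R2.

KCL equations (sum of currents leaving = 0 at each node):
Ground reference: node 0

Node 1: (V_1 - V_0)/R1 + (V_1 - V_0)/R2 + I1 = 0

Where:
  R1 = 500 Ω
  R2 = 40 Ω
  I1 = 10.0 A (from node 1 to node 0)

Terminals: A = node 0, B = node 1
All resistors sit directly between nodes 0 and 1, so they are in parallel and share one voltage V; the full source current 10 A splits among them.
1/R_par = 1/500 + 1/40 = 0.027 S  =>  R_par = 37.04 Ω
V = I × R_par = 10 × 37.04 = 370.4 V
I_R2 = V/R2 = 370.4/40 = 9.259 A

Final answer: 9.259 A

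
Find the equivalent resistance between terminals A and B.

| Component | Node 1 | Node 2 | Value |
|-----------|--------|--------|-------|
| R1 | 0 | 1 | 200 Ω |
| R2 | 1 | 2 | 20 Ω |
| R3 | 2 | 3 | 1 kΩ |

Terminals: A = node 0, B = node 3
Reduce the network between node 0 (A) and node 3 (B) by series/parallel combination:
  Rs1 = R1 + R2 (series, joined only at node 1) = 200 + 20 = 220 Ω
  Rs2 = R3 + Rs1 (series, joined only at node 2) = 1000 + 220 = 1220 Ω
R_eq = 1.22 kΩ

Final answer: 1.22 kΩ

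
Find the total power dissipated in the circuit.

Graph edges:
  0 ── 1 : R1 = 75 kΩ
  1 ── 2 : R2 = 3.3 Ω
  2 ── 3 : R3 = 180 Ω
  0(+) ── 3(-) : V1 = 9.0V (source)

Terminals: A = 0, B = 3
Nodal analysis, taking node 3 as the 0 V reference.
Source V1 fixes V_0 = 9 V.
KCL at each unknown node (sum of currents leaving = 0; resistances in Ω):
  Node 1: (V_1 - 9)/75000 + (V_1 - V_2)/3.3 = 0
  Node 2: (V_2 - V_1)/3.3 + (V_2 - 0)/180 = 0
Collecting terms (coefficients in siemens):
  0.303·V_1 - 0.303·V_2 = 0.00012
  0.3086·V_2 - 0.303·V_1 = 0
Determinant D = (0.303)(0.3086) - (-0.303)(-0.303) = 0.001688
V_1 = [(0.00012)(0.3086) - (-0.303)(0)]/D = 0.02194 V
V_2 = [(0.303)(0) - (0.00012)(-0.303)]/D = 0.02155 V
Power in each resistor, P = (ΔV)²/R:
  P_R1 = (9 - 0.02194)²/75000 = 0.001075 W
  P_R2 = (0.02194 - 0.02155)²/3.3 = 0.00000004729 W
  P_R3 = (0.02155 - 0)²/180 = 0.000002579 W
P_total = P_R1 + P_R2 + P_R3 = 0.001077 W

Final answer: 0.001077 W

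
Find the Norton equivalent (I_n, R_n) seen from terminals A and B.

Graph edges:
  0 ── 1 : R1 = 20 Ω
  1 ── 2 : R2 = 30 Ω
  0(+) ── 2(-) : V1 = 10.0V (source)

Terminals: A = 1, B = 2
Find the Thévenin equivalent first; then I_n = V_th/R_th and R_n = R_th.
Step 1 — V_th is the open-circuit voltage V_A - V_B (nothing connected across the terminals).
Nodal analysis, taking node 2 as the 0 V reference.
Source V1 fixes V_0 = 10 V.
KCL at each unknown node (sum of currents leaving = 0; resistances in Ω):
  Node 1: (V_1 - 10)/20 + (V_1 - 0)/30 = 0
Collecting terms: 0.08333 × V_1 = 0.5  =>  V_1 = 6 V
V_th = V_1 - V_2 = 6 - 0 = 6 V
Step 2 — R_th: zero the source — replace V1 by a short circuit (node 2 merges into node 0) — and find the resistance seen between A (node 1) and B (node 0).
Reduce the network between node 1 (A) and node 0 (B) by series/parallel combination:
  Rp1 = R1 ‖ R2 (parallel, both between nodes 0 and 1) = 1/(1/20 + 1/30) = 12 Ω
R_th = 12 Ω
I_n = V_th/R_th = 6/12 = 0.5 A, and R_n = R_th = 12 Ω

Final answer: I_n = 0.5 A, R_n = 12 Ω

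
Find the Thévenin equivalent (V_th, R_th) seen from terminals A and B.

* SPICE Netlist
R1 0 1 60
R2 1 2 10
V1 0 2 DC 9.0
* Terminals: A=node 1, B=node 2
Step 1 — V_th is the open-circuit voltage V_A - V_B (nothing connected across the terminals).
Nodal analysis, taking node 2 as the 0 V reference.
Source V1 fixes V_0 = 9 V.
KCL at each unknown node (sum of currents leaving = 0; resistances in Ω):
  Node 1: (V_1 - 9)/60 + (V_1 - 0)/10 = 0
Collecting terms: 0.1167 × V_1 = 0.15  =>  V_1 = 1.286 V
V_th = V_1 - V_2 = 1.286 - 0 = 1.286 V
Step 2 — R_th: zero the source — replace V1 by a short circuit (node 2 merges into node 0) — and find the resistance seen between A (node 1) and B (node 0).
Reduce the network between node 1 (A) and node 0 (B) by series/parallel combination:
  Rp1 = R1 ‖ R2 (parallel, both between nodes 0 and 1) = 1/(1/60 + 1/10) = 8.571 Ω
R_th = 8.571 Ω

Final answer: V_th = 1.286 V, R_th = 8.571 Ω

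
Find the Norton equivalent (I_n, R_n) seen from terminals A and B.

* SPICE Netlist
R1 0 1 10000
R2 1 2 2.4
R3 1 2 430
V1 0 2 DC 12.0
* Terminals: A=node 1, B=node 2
Find the Thévenin equivalent first; then I_n = V_th/R_th and R_n = R_th.
Step 1 — V_th is the open-circuit voltage V_A - V_B (nothing connected across the terminals).
Nodal analysis, taking node 2 as the 0 V reference.
Source V1 fixes V_0 = 12 V.
KCL at each unknown node (sum of currents leaving = 0; resistances in Ω):
  Node 1: (V_1 - 12)/10000 + (V_1 - 0)/2.4 + (V_1 - 0)/430 = 0
Collecting terms: 0.4191 × V_1 = 0.0012  =>  V_1 = 0.002863 V
V_th = V_1 - V_2 = 0.002863 - 0 = 0.002863 V
Step 2 — R_th: zero the source — replace V1 by a short circuit (node 2 merges into node 0) — and find the resistance seen between A (node 1) and B (node 0).
Reduce the network between node 1 (A) and node 0 (B) by series/parallel combination:
  Rp1 = R1 ‖ R2 ‖ R3 (parallel, all between nodes 0 and 1) = 1/(1/10000 + 1/2.4 + 1/430) = 2.386 Ω
R_th = 2.386 Ω
I_n = V_th/R_th = 0.002863/2.386 = 0.0012 A, and R_n = R_th = 2.386 Ω

Final answer: I_n = 0.0012 A, R_n = 2.386 Ω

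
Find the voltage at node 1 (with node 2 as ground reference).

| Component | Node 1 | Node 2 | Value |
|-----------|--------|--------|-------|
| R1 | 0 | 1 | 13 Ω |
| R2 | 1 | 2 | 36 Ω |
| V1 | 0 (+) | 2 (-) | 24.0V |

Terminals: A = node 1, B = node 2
Nodal analysis, taking node 2 as the 0 V reference.
Source V1 fixes V_0 = 24 V.
KCL at each unknown node (sum of currents leaving = 0; resistances in Ω):
  Node 1: (V_1 - 24)/13 + (V_1 - 0)/36 = 0
Collecting terms: 0.1047 × V_1 = 1.846  =>  V_1 = 17.63 V
The requested potential is V_1 = 17.63 V.

Final answer: V_1 = 17.63 V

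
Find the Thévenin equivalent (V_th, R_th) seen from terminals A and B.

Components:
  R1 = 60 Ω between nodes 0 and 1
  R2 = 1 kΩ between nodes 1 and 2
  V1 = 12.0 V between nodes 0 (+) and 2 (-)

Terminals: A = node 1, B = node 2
Step 1 — V_th is the open-circuit voltage V_A - V_B (nothing connected across the terminals).
Nodal analysis, taking node 2 as the 0 V reference.
Source V1 fixes V_0 = 12 V.
KCL at each unknown node (sum of currents leaving = 0; resistances in Ω):
  Node 1: (V_1 - 12)/60 + (V_1 - 0)/1000 = 0
Collecting terms: 0.01767 × V_1 = 0.2  =>  V_1 = 11.32 V
V_th = V_1 - V_2 = 11.32 - 0 = 11.32 V
Step 2 — R_th: zero the source — replace V1 by a short circuit (node 2 merges into node 0) — and find the resistance seen between A (node 1) and B (node 0).
Reduce the network between node 1 (A) and node 0 (B) by series/parallel combination:
  Rp1 = R1 ‖ R2 (parallel, both between nodes 0 and 1) = 1/(1/60 + 1/1000) = 56.6 Ω
R_th = 56.6 Ω

Final answer: V_th = 11.32 V, R_th = 56.6 Ω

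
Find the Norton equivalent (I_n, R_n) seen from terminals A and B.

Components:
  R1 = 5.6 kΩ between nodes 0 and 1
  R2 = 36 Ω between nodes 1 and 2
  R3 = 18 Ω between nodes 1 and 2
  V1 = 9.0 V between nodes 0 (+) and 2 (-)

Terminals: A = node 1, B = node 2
Find the Thévenin equivalent first; then I_n = V_th/R_th and R_n = R_th.
Step 1 — V_th is the open-circuit voltage V_A - V_B (nothing connected across the terminals).
Nodal analysis, taking node 2 as the 0 V reference.
Source V1 fixes V_0 = 9 V.
KCL at each unknown node (sum of currents leaving = 0; resistances in Ω):
  Node 1: (V_1 - 9)/5600 + (V_1 - 0)/36 + (V_1 - 0)/18 = 0
Collecting terms: 0.08351 × V_1 = 0.001607  =>  V_1 = 0.01924 V
V_th = V_1 - V_2 = 0.01924 - 0 = 0.01924 V
Step 2 — R_th: zero the source — replace V1 by a short circuit (node 2 merges into node 0) — and find the resistance seen between A (node 1) and B (node 0).
Reduce the network between node 1 (A) and node 0 (B) by series/parallel combination:
  Rp1 = R1 ‖ R2 ‖ R3 (parallel, all between nodes 0 and 1) = 1/(1/5600 + 1/36 + 1/18) = 11.97 Ω
R_th = 11.97 Ω
I_n = V_th/R_th = 0.01924/11.97 = 0.001607 A, and R_n = R_th = 11.97 Ω

Final answer: I_n = 0.001607 A, R_n = 11.97 Ω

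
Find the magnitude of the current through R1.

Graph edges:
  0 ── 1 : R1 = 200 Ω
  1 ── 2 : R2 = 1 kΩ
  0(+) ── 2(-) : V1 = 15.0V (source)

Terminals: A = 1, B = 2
Nodal analysis, taking node 2 as the 0 V reference.
Source V1 fixes V_0 = 15 V.
KCL at each unknown node (sum of currents leaving = 0; resistances in Ω):
  Node 1: (V_1 - 15)/200 + (V_1 - 0)/1000 = 0
Collecting terms: 0.006 × V_1 = 0.075  =>  V_1 = 12.5 V
I_R1 = (V_0 - V_1)/R1 = (15 - 12.5)/200 = 0.0125 A
|I_R1| = 0.0125 A

Final answer: |I_R1| = 0.0125 A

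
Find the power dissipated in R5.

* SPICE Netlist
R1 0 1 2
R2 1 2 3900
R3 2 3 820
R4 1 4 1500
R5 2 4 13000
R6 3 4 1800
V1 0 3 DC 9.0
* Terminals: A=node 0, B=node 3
Nodal analysis, taking node 3 as the 0 V reference.
Source V1 fixes V_0 = 9 V.
KCL at each unknown node (sum of currents leaving = 0; resistances in Ω):
  Node 1: (V_1 - 9)/2 + (V_1 - V_2)/3900 + (V_1 - V_4)/1500 = 0
  Node 2: (V_2 - V_1)/3900 + (V_2 - 0)/820 + (V_2 - V_4)/13000 = 0
  Node 4: (V_4 - V_1)/1500 + (V_4 - V_2)/13000 + (V_4 - 0)/1800 = 0
Collecting terms (coefficients in siemens):
  0.5009·V_1 - 0.0002564·V_2 - 0.0006667·V_4 = 4.5
  0.001553·V_2 - 0.0002564·V_1 - 0.00007692·V_4 = 0
  0.001299·V_4 - 0.0006667·V_1 - 0.00007692·V_2 = 0
Solving these 3 simultaneous equations (Gaussian elimination) gives:
  V_1 = 8.991 V, V_2 = 1.718 V, V_4 = 4.715 V
I_R5 = (V_2 - V_4)/R5 = (1.718 - 4.715)/13000 = -0.0002306 A
P_R5 = I_R5² × R5 = (-0.0002306)² × 13000 = 0.000691 W

Final answer: 0.000691 W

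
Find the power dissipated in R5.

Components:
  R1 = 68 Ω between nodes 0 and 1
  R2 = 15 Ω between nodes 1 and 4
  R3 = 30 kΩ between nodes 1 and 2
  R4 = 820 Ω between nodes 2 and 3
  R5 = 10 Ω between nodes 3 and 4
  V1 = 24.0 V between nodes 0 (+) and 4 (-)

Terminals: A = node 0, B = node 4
Nodal analysis, taking node 4 as the 0 V reference.
Source V1 fixes V_0 = 24 V.
KCL at each unknown node (sum of currents leaving = 0; resistances in Ω):
  Node 1: (V_1 - 24)/68 + (V_1 - 0)/15 + (V_1 - V_2)/30000 = 0
  Node 2: (V_2 - V_1)/30000 + (V_2 - V_3)/820 = 0
  Node 3: (V_3 - V_2)/820 + (V_3 - 0)/10 = 0
Collecting terms (coefficients in siemens):
  0.08141·V_1 - 0.00003333·V_2 = 0.3529
  0.001253·V_2 - 0.00003333·V_1 - 0.00122·V_3 = 0
  0.1012·V_3 - 0.00122·V_2 = 0
Solving these 3 simultaneous equations (Gaussian elimination) gives:
  V_1 = 4.336 V, V_2 = 0.1167 V, V_3 = 0.001406 V
I_R5 = (V_3 - V_4)/R5 = (0.001406 - 0)/10 = 0.0001406 A
P_R5 = I_R5² × R5 = (0.0001406)² × 10 = 0.0000001978 W

Final answer: 1.978e-07 W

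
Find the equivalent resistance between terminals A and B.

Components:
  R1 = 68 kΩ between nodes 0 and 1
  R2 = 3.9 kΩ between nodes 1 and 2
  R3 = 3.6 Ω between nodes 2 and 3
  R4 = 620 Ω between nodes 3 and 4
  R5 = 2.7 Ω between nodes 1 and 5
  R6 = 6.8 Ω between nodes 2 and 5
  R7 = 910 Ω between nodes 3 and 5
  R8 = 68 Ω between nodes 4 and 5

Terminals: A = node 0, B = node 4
The network is not a plain series/parallel combination. Inject a 1 A test current into terminal A (node 0) and return it from terminal B (node 4); then R_eq = V_A / (1 A).
Nodal analysis, taking node 4 as the 0 V reference.
Current source I_test pushes 1 A into node 0 and draws it out of node 4.
KCL at each unknown node (sum of currents leaving = 0; resistances in Ω):
  Node 0: (V_0 - V_1)/68000 - 1 = 0
  Node 1: (V_1 - V_0)/68000 + (V_1 - V_2)/3900 + (V_1 - V_5)/2.7 = 0
  Node 2: (V_2 - V_1)/3900 + (V_2 - V_3)/3.6 + (V_2 - V_5)/6.8 = 0
  Node 3: (V_3 - V_2)/3.6 + (V_3 - 0)/620 + (V_3 - V_5)/910 = 0
  Node 5: (V_5 - V_1)/2.7 + (V_5 - V_2)/6.8 + (V_5 - V_3)/910 + (V_5 - 0)/68 = 0
Collecting terms (coefficients in siemens):
  0.00001471·V_0 - 0.00001471·V_1 = 1
  0.3706·V_1 - 0.00001471·V_0 - 0.0002564·V_2 - 0.3704·V_5 = 0
  0.4251·V_2 - 0.0002564·V_1 - 0.2778·V_3 - 0.1471·V_5 = 0
  0.2805·V_3 - 0.2778·V_2 - 0.001099·V_5 = 0
  0.5332·V_5 - 0.3704·V_1 - 0.1471·V_2 - 0.001099·V_3 = 0
Solving these 5 simultaneous equations (Gaussian elimination) gives:
  V_0 = 68060 V, V_1 = 64.08 V, V_2 = 60.73 V, V_3 = 60.38 V
  V_5 = 61.38 V
R_eq = V_0 / 1 A = 68060 Ω = 68.06 kΩ

Final answer: 68.06 kΩ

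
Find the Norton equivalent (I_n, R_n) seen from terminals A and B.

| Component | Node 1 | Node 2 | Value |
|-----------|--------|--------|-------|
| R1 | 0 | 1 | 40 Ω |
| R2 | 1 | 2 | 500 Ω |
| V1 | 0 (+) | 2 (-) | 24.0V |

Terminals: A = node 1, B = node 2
Find the Thévenin equivalent first; then I_n = V_th/R_th and R_n = R_th.
Step 1 — V_th is the open-circuit voltage V_A - V_B (nothing connected across the terminals).
Nodal analysis, taking node 2 as the 0 V reference.
Source V1 fixes V_0 = 24 V.
KCL at each unknown node (sum of currents leaving = 0; resistances in Ω):
  Node 1: (V_1 - 24)/40 + (V_1 - 0)/500 = 0
Collecting terms: 0.027 × V_1 = 0.6  =>  V_1 = 22.22 V
V_th = V_1 - V_2 = 22.22 - 0 = 22.22 V
Step 2 — R_th: zero the source — replace V1 by a short circuit (node 2 merges into node 0) — and find the resistance seen between A (node 1) and B (node 0).
Reduce the network between node 1 (A) and node 0 (B) by series/parallel combination:
  Rp1 = R1 ‖ R2 (parallel, both between nodes 0 and 1) = 1/(1/40 + 1/500) = 37.04 Ω
R_th = 37.04 Ω
I_n = V_th/R_th = 22.22/37.04 = 0.6 A, and R_n = R_th = 37.04 Ω

Final answer: I_n = 0.6 A, R_n = 37.04 Ω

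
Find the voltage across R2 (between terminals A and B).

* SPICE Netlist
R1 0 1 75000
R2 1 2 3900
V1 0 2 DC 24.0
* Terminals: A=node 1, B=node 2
R1 and R2 are in series across V1 (node 0 → node 1 → node 2), and the output A–B is taken across R2, so this is a voltage divider.
Series current: I = V1/(R1 + R2) = 24/(75000 + 3900) = 24/78900 = 0.0003042 A
V_R2 = I × R2 = V1 × R2/(R1 + R2) = 24 × 3900/78900 = 1.186 V

Final answer: 1.186 V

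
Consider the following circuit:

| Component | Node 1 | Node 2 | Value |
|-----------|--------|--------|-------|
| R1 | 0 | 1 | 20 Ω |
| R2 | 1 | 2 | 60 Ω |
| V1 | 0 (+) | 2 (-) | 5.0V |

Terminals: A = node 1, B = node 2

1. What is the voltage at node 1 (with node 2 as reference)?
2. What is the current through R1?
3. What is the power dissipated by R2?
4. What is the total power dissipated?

Nodal analysis, taking node 2 as the 0 V reference.
Source V1 fixes V_0 = 5 V.
KCL at each unknown node (sum of currents leaving = 0; resistances in Ω):
  Node 1: (V_1 - 5)/20 + (V_1 - 0)/60 = 0
Collecting terms: 0.06667 × V_1 = 0.25  =>  V_1 = 3.75 V
Part 1:
  Read off the nodal solution: V_1 = 3.75 V
Part 2:
  I_R1 = (V_0 - V_1)/R1 = (5 - 3.75)/20 = 0.0625 A
  Magnitude: I_R1 = 0.0625 A
Part 3:
  I_R2 = (V_1 - V_2)/R2 = (3.75 - 0)/60 = 0.0625 A
  P_R2 = I_R2² × R2 = (0.0625)² × 60 = 0.2344 W
Part 4:
  Power in each resistor, P = (ΔV)²/R:
    P_R1 = (5 - 3.75)²/20 = 0.07812 W
    P_R2 = (3.75 - 0)²/60 = 0.2344 W
  P_total = P_R1 + P_R2 = 0.3125 W

Final answers:
1. V_1 = 3.75 V
2. I_R1 = 0.0625 A
3. P_R2 = 0.2344 W
4. P_total = 0.3125 W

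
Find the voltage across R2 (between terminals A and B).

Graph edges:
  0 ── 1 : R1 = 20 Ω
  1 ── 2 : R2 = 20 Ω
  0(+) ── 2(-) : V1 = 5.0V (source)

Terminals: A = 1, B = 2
R1 and R2 are in series across V1 (node 0 → node 1 → node 2), and the output A–B is taken across R2, so this is a voltage divider.
Series current: I = V1/(R1 + R2) = 5/(20 + 20) = 5/40 = 0.125 A
V_R2 = I × R2 = V1 × R2/(R1 + R2) = 5 × 20/40 = 2.5 V

Final answer: 2.5 V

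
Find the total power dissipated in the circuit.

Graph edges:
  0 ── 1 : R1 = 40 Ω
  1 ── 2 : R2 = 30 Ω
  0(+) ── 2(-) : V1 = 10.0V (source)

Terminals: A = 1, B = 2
Nodal analysis, taking node 2 as the 0 V reference.
Source V1 fixes V_0 = 10 V.
KCL at each unknown node (sum of currents leaving = 0; resistances in Ω):
  Node 1: (V_1 - 10)/40 + (V_1 - 0)/30 = 0
Collecting terms: 0.05833 × V_1 = 0.25  =>  V_1 = 4.286 V
Power in each resistor, P = (ΔV)²/R:
  P_R1 = (10 - 4.286)²/40 = 0.8163 W
  P_R2 = (4.286 - 0)²/30 = 0.6122 W
P_total = P_R1 + P_R2 = 1.429 W

Final answer: 1.429 W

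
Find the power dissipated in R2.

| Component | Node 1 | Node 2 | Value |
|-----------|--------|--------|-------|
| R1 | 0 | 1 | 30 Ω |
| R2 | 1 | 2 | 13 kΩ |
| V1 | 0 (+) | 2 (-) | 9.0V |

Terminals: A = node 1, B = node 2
Nodal analysis, taking node 2 as the 0 V reference.
Source V1 fixes V_0 = 9 V.
KCL at each unknown node (sum of currents leaving = 0; resistances in Ω):
  Node 1: (V_1 - 9)/30 + (V_1 - 0)/13000 = 0
Collecting terms: 0.03341 × V_1 = 0.3  =>  V_1 = 8.979 V
I_R2 = (V_1 - V_2)/R2 = (8.979 - 0)/13000 = 0.0006907 A
P_R2 = I_R2² × R2 = (0.0006907)² × 13000 = 0.006202 W

Final answer: 0.006202 W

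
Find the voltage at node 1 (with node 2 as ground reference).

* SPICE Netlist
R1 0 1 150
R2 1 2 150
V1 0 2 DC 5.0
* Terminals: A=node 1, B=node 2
Nodal analysis, taking node 2 as the 0 V reference.
Source V1 fixes V_0 = 5 V.
KCL at each unknown node (sum of currents leaving = 0; resistances in Ω):
  Node 1: (V_1 - 5)/150 + (V_1 - 0)/150 = 0
Collecting terms: 0.01333 × V_1 = 0.03333  =>  V_1 = 2.5 V
The requested potential is V_1 = 2.5 V.

Final answer: V_1 = 2.5 V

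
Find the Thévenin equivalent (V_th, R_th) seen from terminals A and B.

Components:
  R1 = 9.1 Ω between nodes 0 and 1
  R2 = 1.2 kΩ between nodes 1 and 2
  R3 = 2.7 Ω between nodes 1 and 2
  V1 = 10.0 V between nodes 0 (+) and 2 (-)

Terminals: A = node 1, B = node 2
Step 1 — V_th is the open-circuit voltage V_A - V_B (nothing connected across the terminals).
Nodal analysis, taking node 2 as the 0 V reference.
Source V1 fixes V_0 = 10 V.
KCL at each unknown node (sum of currents leaving = 0; resistances in Ω):
  Node 1: (V_1 - 10)/9.1 + (V_1 - 0)/1200 + (V_1 - 0)/2.7 = 0
Collecting terms: 0.4811 × V_1 = 1.099  =>  V_1 = 2.284 V
V_th = V_1 - V_2 = 2.284 - 0 = 2.284 V
Step 2 — R_th: zero the source — replace V1 by a short circuit (node 2 merges into node 0) — and find the resistance seen between A (node 1) and B (node 0).
Reduce the network between node 1 (A) and node 0 (B) by series/parallel combination:
  Rp1 = R1 ‖ R2 ‖ R3 (parallel, all between nodes 0 and 1) = 1/(1/9.1 + 1/1200 + 1/2.7) = 2.079 Ω
R_th = 2.079 Ω

Final answer: V_th = 2.284 V, R_th = 2.079 Ω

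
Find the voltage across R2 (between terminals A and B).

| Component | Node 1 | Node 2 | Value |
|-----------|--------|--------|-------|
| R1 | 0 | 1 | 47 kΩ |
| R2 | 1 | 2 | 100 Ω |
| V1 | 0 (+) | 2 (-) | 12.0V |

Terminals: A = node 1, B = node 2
R1 and R2 are in series across V1 (node 0 → node 1 → node 2), and the output A–B is taken across R2, so this is a voltage divider.
Series current: I = V1/(R1 + R2) = 12/(47000 + 100) = 12/47100 = 0.0002548 A
V_R2 = I × R2 = V1 × R2/(R1 + R2) = 12 × 100/47100 = 0.02548 V

Final answer: 0.02548 V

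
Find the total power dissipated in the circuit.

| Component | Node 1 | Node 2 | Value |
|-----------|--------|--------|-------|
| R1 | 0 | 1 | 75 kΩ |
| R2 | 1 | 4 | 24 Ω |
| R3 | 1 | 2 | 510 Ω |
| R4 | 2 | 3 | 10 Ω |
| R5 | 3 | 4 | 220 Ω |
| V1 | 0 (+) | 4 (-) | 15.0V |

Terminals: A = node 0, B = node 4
Nodal analysis, taking node 4 as the 0 V reference.
Source V1 fixes V_0 = 15 V.
KCL at each unknown node (sum of currents leaving = 0; resistances in Ω):
  Node 1: (V_1 - 15)/75000 + (V_1 - 0)/24 + (V_1 - V_2)/510 = 0
  Node 2: (V_2 - V_1)/510 + (V_2 - V_3)/10 = 0
  Node 3: (V_3 - V_2)/10 + (V_3 - 0)/220 = 0
Collecting terms (coefficients in siemens):
  0.04364·V_1 - 0.001961·V_2 = 0.0002
  0.102·V_2 - 0.001961·V_1 - 0.1·V_3 = 0
  0.1045·V_3 - 0.1·V_2 = 0
Solving these 3 simultaneous equations (Gaussian elimination) gives:
  V_1 = 0.004648 V, V_2 = 0.001445 V, V_3 = 0.001382 V
Power in each resistor, P = (ΔV)²/R:
  P_R1 = (15 - 0.004648)²/75000 = 0.002998 W
  P_R2 = (0.004648 - 0)²/24 = 0.0000009001 W
  P_R3 = (0.004648 - 0.001445)²/510 = 0.00000002012 W
  P_R4 = (0.001445 - 0.001382)²/10 = 0.0000000003945 W
  P_R5 = (0.001382 - 0)²/220 = 0.000000008679 W
P_total = P_R1 + P_R2 + P_R3 + P_R4 + P_R5 = 0.002999 W

Final answer: 0.002999 W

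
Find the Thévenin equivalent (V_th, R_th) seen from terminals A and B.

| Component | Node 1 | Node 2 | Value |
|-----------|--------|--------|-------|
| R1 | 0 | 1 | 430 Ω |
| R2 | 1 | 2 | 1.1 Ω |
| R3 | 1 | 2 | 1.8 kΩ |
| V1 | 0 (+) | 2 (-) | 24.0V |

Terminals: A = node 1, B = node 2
Step 1 — V_th is the open-circuit voltage V_A - V_B (nothing connected across the terminals).
Nodal analysis, taking node 2 as the 0 V reference.
Source V1 fixes V_0 = 24 V.
KCL at each unknown node (sum of currents leaving = 0; resistances in Ω):
  Node 1: (V_1 - 24)/430 + (V_1 - 0)/1.1 + (V_1 - 0)/1800 = 0
Collecting terms: 0.912 × V_1 = 0.05581  =>  V_1 = 0.0612 V
V_th = V_1 - V_2 = 0.0612 - 0 = 0.0612 V
Step 2 — R_th: zero the source — replace V1 by a short circuit (node 2 merges into node 0) — and find the resistance seen between A (node 1) and B (node 0).
Reduce the network between node 1 (A) and node 0 (B) by series/parallel combination:
  Rp1 = R1 ‖ R2 ‖ R3 (parallel, all between nodes 0 and 1) = 1/(1/430 + 1/1.1 + 1/1800) = 1.097 Ω
R_th = 1.097 Ω

Final answer: V_th = 0.0612 V, R_th = 1.097 Ω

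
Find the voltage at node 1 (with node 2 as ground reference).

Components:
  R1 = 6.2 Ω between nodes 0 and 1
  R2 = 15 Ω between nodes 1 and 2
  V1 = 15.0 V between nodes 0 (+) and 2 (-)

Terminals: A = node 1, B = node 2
Nodal analysis, taking node 2 as the 0 V reference.
Source V1 fixes V_0 = 15 V.
KCL at each unknown node (sum of currents leaving = 0; resistances in Ω):
  Node 1: (V_1 - 15)/6.2 + (V_1 - 0)/15 = 0
Collecting terms: 0.228 × V_1 = 2.419  =>  V_1 = 10.61 V
The requested potential is V_1 = 10.61 V.

Final answer: V_1 = 10.61 V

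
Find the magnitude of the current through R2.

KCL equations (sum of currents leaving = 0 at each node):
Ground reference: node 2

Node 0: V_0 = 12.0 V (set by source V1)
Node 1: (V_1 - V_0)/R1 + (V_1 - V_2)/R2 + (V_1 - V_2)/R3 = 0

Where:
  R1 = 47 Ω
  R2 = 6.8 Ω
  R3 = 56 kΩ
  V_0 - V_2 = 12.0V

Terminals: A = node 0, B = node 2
Nodal analysis, taking node 2 as the 0 V reference.
Source V1 fixes V_0 = 12 V.
KCL at each unknown node (sum of currents leaving = 0; resistances in Ω):
  Node 1: (V_1 - 12)/47 + (V_1 - 0)/6.8 + (V_1 - 0)/56000 = 0
Collecting terms: 0.1684 × V_1 = 0.2553  =>  V_1 = 1.517 V
I_R2 = (V_1 - V_2)/R2 = (1.517 - 0)/6.8 = 0.223 A
|I_R2| = 0.223 A

Final answer: |I_R2| = 0.223 A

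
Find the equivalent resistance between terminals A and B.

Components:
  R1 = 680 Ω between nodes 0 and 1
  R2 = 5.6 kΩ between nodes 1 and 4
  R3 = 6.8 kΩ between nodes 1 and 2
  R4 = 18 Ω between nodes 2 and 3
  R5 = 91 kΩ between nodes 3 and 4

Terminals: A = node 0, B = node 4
Reduce the network between node 0 (A) and node 4 (B) by series/parallel combination:
  Rs1 = R3 + R4 (series, joined only at node 2) = 6800 + 18 = 6818 Ω
  Rs2 = R5 + Rs1 (series, joined only at node 3) = 91000 + 6818 = 97820 Ω
  Rp1 = R2 ‖ Rs2 (parallel, both between nodes 1 and 4) = 1/(1/5600 + 1/97820) = 5297 Ω
  Rs3 = R1 + Rp1 (series, joined only at node 1) = 680 + 5297 = 5977 Ω
R_eq = 5.977 kΩ

Final answer: 5.977 kΩ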